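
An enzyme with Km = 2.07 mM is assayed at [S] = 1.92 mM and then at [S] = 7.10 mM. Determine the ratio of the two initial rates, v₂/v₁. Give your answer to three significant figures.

1.61

Since Vmax cancels, v₂/v₁ = [S]₂(Km+[S]₁) / [S]₁(Km+[S]₂).
= 7.10×(2.07+1.92) / (1.92×(2.07+7.10)) = 28.33/17.61 = 1.61.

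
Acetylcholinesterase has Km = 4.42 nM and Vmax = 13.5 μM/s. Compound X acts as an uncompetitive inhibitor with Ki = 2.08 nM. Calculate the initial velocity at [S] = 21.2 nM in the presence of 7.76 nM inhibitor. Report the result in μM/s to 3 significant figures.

2.73 μM/s

With α = 1 + [I]/Ki = 1 + 7.76/2.08 = 4.731, the uncompetitive rate law is v = (Vmax/α)·[S] / (Km/α + [S]).
v = (13.5/4.731)×21.2 / (4.42/4.731 + 21.2) = 60.50/22.13 = 2.73 μM/s.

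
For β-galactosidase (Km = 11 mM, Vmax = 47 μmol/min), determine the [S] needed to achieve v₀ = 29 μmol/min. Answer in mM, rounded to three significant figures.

Rearranging v = Vmax[S]/(Km+[S]) gives [S] = Km·v/(Vmax − v).
[S] = 11 × 29 / (47 − 29) = 319.0/18.00 = 17.7 mM.

17.7 mM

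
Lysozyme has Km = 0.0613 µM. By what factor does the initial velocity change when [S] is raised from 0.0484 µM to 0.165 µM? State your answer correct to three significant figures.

The fractional saturations are [S]/(Km+[S]) = 0.0484/0.1097 = 0.4412 and 0.165/0.2263 = 0.7291.
v₂/v₁ is just their ratio: 0.7291/0.4412 = 1.65.

1.65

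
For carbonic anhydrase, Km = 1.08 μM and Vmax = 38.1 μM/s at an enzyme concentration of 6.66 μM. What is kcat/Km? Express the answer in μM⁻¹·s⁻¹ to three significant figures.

kcat = Vmax/[E]total = 38.1/6.66 = 5.72 s⁻¹.
kcat/Km = 5.72/1.08 = 5.30 μM⁻¹·s⁻¹.

5.30 μM⁻¹·s⁻¹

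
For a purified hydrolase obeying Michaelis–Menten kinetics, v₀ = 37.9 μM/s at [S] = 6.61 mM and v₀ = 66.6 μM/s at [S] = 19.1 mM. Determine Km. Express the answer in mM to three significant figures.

12.8 mM

From v = Vmax[S]/(Km+[S]), each point gives Vmax = v(Km+[S])/[S].
Equating: 37.9(Km+6.61)/6.61 = 66.6(Km+19.1)/19.1.
5.734·Km + 37.9 = 3.487·Km + 66.6, so (5.734 − 3.487)·Km = 66.6 − 37.9.
Km = 28.70/2.247 = 12.8 mM; then Vmax = 37.9(12.8+6.61)/6.61 = 111 μM/s.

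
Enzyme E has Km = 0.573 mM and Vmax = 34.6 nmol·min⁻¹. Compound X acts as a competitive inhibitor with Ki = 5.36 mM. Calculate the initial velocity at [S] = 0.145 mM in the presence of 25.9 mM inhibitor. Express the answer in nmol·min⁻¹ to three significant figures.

1.44 nmol·min⁻¹

With α = 1 + [I]/Ki = 1 + 25.9/5.36 = 5.832, the competitive rate law is v = Vmax[S] / (αKm + [S]).
v = 34.6×0.145 / (5.832×0.573 + 0.145) = 5.017/3.487 = 1.44 nmol·min⁻¹.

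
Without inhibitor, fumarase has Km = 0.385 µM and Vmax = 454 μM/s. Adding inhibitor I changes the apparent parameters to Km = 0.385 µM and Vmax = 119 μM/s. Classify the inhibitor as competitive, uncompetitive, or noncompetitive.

Vmax decreases (454 → 119 μM/s) while Km is unchanged — pure noncompetitive inhibition.

noncompetitive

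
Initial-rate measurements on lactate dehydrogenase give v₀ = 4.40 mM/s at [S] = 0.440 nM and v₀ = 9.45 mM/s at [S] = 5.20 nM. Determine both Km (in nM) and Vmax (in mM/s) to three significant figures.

From v = Vmax[S]/(Km+[S]), each point gives Vmax = v(Km+[S])/[S].
Equating: 4.40(Km+0.440)/0.440 = 9.45(Km+5.20)/5.20.
10.00·Km + 4.40 = 1.817·Km + 9.45, so (10.00 − 1.817)·Km = 9.45 − 4.40.
Km = 5.050/8.183 = 0.617 nM; then Vmax = 4.40(0.617+0.440)/0.440 = 10.6 mM/s.

Km = 0.617 nM; Vmax = 10.6 mM/s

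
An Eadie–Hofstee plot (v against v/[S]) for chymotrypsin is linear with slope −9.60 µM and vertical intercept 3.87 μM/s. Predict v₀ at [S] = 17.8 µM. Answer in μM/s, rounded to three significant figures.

In the Eadie–Hofstee form v = Vmax − Km·(v/[S]), the slope is −Km and the intercept is Vmax, so Km = 9.60 µM and Vmax = 3.87 μM/s.
v = 3.87 × 17.8/(9.60 + 17.8) = 2.51 μM/s.

2.51 μM/s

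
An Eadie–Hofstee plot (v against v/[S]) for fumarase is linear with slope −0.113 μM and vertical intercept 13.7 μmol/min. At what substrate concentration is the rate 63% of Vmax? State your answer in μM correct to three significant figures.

0.192 μM

The Eadie–Hofstee slope gives Km = 0.113 μM (slope = −Km).
v/Vmax = [S]/(Km+[S]) = 0.63 ⇒ [S] = Km·0.63/(1−0.63) = 0.113 × 1.703 = 0.192 μM.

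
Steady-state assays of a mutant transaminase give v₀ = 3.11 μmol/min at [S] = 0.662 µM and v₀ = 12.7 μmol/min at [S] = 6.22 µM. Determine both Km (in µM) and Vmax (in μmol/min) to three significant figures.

Km = 3.61 µM; Vmax = 20.1 μmol/min

From v = Vmax[S]/(Km+[S]), each point gives Vmax = v(Km+[S])/[S].
Equating: 3.11(Km+0.662)/0.662 = 12.7(Km+6.22)/6.22.
4.698·Km + 3.11 = 2.042·Km + 12.7, so (4.698 − 2.042)·Km = 12.7 − 3.11.
Km = 9.590/2.656 = 3.61 µM; then Vmax = 3.11(3.61+0.662)/0.662 = 20.1 μmol/min.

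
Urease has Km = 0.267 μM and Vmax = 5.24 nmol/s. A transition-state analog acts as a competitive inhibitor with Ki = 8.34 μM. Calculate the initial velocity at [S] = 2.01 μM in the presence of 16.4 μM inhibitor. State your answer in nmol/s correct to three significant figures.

α = 1 + [I]/Ki = 1 + 16.4/8.34 = 2.966.
For a competitive inhibitor, Vmax is unchanged and the apparent Km becomes α·Km: Km,app = 0.792 μM, Vmax,app = 5.24 nmol/s.
v = Vmax,app·[S]/(Km,app + [S]) = 5.24 × 2.01/(0.792 + 2.01) = 3.76 nmol/s.

3.76 nmol/s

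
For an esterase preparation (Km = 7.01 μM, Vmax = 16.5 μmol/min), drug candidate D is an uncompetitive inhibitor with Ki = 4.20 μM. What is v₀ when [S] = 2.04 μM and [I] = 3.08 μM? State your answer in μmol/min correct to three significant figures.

3.19 μmol/min

With α = 1 + [I]/Ki = 1 + 3.08/4.20 = 1.733, the uncompetitive rate law is v = (Vmax/α)·[S] / (Km/α + [S]).
v = (16.5/1.733)×2.04 / (7.01/1.733 + 2.04) = 19.42/6.084 = 3.19 μmol/min.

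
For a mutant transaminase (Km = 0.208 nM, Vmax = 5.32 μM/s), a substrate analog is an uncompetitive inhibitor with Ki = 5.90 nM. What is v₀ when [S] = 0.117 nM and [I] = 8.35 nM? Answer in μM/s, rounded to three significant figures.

1.27 μM/s

With α = 1 + [I]/Ki = 1 + 8.35/5.90 = 2.415, the uncompetitive rate law is v = (Vmax/α)·[S] / (Km/α + [S]).
v = (5.32/2.415)×0.117 / (0.208/2.415 + 0.117) = 0.2577/0.2031 = 1.27 μM/s.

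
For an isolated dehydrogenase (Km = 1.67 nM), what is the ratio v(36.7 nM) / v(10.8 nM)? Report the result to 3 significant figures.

The fractional saturations are [S]/(Km+[S]) = 10.8/12.47 = 0.8661 and 36.7/38.37 = 0.9565.
v₂/v₁ is just their ratio: 0.9565/0.8661 = 1.10.

1.10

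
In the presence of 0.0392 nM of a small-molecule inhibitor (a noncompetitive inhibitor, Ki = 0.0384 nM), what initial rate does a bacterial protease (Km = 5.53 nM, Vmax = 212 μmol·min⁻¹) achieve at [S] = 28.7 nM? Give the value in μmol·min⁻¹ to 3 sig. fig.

With α = 1 + [I]/Ki = 1 + 0.0392/0.0384 = 2.021, the noncompetitive rate law is v = (Vmax/α)·[S] / (Km + [S]).
v = (212/2.021)×28.7 / (5.53 + 28.7) = 3011/34.23 = 88.0 μmol·min⁻¹.

88.0 μmol·min⁻¹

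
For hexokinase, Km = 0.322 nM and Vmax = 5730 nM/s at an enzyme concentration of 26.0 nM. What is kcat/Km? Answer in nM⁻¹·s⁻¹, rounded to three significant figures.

kcat = Vmax/[E]total = 5730/26.0 = 220 s⁻¹.
kcat/Km = 220/0.322 = 684 nM⁻¹·s⁻¹.

684 nM⁻¹·s⁻¹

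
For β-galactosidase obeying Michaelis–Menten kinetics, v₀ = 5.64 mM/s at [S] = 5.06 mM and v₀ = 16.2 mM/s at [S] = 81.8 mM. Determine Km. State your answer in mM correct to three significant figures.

In reciprocal form, 1/v = (Km/Vmax)·(1/[S]) + 1/Vmax. The two points give (1/[S], 1/v) = (0.1976, 0.1773) and (0.01222, 0.06173).
Slope = (0.1773 − 0.06173)/(0.1976 − 0.01222) = 0.6234; intercept = 0.1773 − 0.6234×0.1976 = 0.05411.
Vmax = 1/intercept = 18.5 mM/s; Km = slope × Vmax = 0.6234 × 18.5 = 11.5 mM.

11.5 mM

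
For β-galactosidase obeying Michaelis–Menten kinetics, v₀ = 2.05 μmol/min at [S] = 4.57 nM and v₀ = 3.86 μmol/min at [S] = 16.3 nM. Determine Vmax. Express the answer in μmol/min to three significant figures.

From v = Vmax[S]/(Km+[S]), each point gives Vmax = v(Km+[S])/[S].
Equating: 2.05(Km+4.57)/4.57 = 3.86(Km+16.3)/16.3.
0.4486·Km + 2.05 = 0.2368·Km + 3.86, so (0.4486 − 0.2368)·Km = 3.86 − 2.05.
Km = 1.810/0.2118 = 8.55 nM; then Vmax = 2.05(8.55+4.57)/4.57 = 5.88 μmol/min.

5.88 μmol/min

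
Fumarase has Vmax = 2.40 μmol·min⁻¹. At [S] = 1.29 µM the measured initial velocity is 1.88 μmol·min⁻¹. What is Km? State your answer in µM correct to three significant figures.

0.357 µM

v/Vmax = 1.88/2.40 = 0.7833 = [S]/(Km+[S]).
So Km + [S] = [S]/0.7833 = 1.647 µM, giving Km = 1.647 − 1.29 = 0.357 µM.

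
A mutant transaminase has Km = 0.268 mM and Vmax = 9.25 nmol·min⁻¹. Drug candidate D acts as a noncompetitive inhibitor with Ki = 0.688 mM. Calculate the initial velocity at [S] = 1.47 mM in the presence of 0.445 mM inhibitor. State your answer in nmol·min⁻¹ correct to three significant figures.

With α = 1 + [I]/Ki = 1 + 0.445/0.688 = 1.647, the noncompetitive rate law is v = (Vmax/α)·[S] / (Km + [S]).
v = (9.25/1.647)×1.47 / (0.268 + 1.47) = 8.257/1.738 = 4.75 nmol·min⁻¹.

4.75 nmol·min⁻¹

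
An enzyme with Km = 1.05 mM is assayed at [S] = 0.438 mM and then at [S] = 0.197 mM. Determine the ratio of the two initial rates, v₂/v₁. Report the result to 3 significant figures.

0.537

Since Vmax cancels, v₂/v₁ = [S]₂(Km+[S]₁) / [S]₁(Km+[S]₂).
= 0.197×(1.05+0.438) / (0.438×(1.05+0.197)) = 0.2931/0.5462 = 0.537.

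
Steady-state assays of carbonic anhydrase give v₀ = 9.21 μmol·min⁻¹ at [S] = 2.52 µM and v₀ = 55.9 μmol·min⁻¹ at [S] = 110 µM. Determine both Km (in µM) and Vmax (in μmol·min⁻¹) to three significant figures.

From v = Vmax[S]/(Km+[S]), each point gives Vmax = v(Km+[S])/[S].
Equating: 9.21(Km+2.52)/2.52 = 55.9(Km+110)/110.
3.655·Km + 9.21 = 0.5082·Km + 55.9, so (3.655 − 0.5082)·Km = 55.9 − 9.21.
Km = 46.69/3.147 = 14.8 µM; then Vmax = 9.21(14.8+2.52)/2.52 = 63.4 μmol·min⁻¹.

Km = 14.8 µM; Vmax = 63.4 μmol·min⁻¹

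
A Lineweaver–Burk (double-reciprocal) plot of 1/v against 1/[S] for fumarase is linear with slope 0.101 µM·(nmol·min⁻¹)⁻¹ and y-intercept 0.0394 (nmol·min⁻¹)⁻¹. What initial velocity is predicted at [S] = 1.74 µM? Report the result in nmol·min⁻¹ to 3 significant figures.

The y-intercept is 1/Vmax, so Vmax = 1/0.0394 = 25.4 nmol·min⁻¹.
The slope is Km/Vmax, so Km = 0.101 × 25.4 = 2.56 µM.
Then v = 25.4 × 1.74/(2.56 + 1.74) = 10.3 nmol·min⁻¹.

10.3 nmol·min⁻¹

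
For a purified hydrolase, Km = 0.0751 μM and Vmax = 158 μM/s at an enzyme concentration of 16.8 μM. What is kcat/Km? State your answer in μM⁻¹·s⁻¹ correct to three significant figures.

125 μM⁻¹·s⁻¹

kcat = Vmax/[E]total = 158/16.8 = 9.40 s⁻¹.
kcat/Km = 9.40/0.0751 = 125 μM⁻¹·s⁻¹.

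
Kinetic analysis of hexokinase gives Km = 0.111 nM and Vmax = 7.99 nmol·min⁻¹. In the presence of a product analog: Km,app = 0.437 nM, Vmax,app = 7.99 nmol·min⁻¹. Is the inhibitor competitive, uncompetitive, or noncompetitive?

Km increases (0.111 → 0.437 nM) while Vmax is unchanged — the hallmark of competitive inhibition.

competitive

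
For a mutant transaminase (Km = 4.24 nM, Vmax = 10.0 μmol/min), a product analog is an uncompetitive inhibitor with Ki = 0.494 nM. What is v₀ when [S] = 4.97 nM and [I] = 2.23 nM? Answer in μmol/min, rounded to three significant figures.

1.57 μmol/min

With α = 1 + [I]/Ki = 1 + 2.23/0.494 = 5.514, the uncompetitive rate law is v = (Vmax/α)·[S] / (Km/α + [S]).
v = (10.0/5.514)×4.97 / (4.24/5.514 + 4.97) = 9.013/5.739 = 1.57 μmol/min.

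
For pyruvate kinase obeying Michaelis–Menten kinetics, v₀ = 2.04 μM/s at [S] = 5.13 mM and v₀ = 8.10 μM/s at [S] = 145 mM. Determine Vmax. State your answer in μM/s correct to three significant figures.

9.09 μM/s

In reciprocal form, 1/v = (Km/Vmax)·(1/[S]) + 1/Vmax. The two points give (1/[S], 1/v) = (0.1949, 0.4902) and (0.006897, 0.1235).
Slope = (0.4902 − 0.1235)/(0.1949 − 0.006897) = 1.950; intercept = 0.4902 − 1.950×0.1949 = 0.1100.
Vmax = 1/intercept = 9.09 μM/s; Km = slope × Vmax = 1.950 × 9.09 = 17.7 mM.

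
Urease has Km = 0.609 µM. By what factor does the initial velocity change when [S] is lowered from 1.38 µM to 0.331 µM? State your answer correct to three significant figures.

0.508

The fractional saturations are [S]/(Km+[S]) = 1.38/1.989 = 0.6938 and 0.331/0.9400 = 0.3521.
v₂/v₁ is just their ratio: 0.3521/0.6938 = 0.508.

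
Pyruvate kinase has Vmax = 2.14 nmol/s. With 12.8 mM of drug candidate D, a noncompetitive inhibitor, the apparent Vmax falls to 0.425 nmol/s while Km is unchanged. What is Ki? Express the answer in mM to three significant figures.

3.17 mM

Noncompetitive: Vmax,app = Vmax/α with α = 1 + [I]/Ki.
α = Vmax/Vmax,app = 2.14/0.425 = 5.035.
Since α = 1 + [I]/Ki, [I]/Ki = 5.035 − 1 = 4.035 and Ki = 12.8/4.035 = 3.17 mM.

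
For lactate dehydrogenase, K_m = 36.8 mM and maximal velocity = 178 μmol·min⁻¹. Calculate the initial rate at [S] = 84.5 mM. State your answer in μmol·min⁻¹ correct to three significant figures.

124 μmol·min⁻¹

[S]/(Km+[S]) = 84.5/121.3 = 0.6966, the fractional saturation.
v = 0.6966 × Vmax = 0.6966 × 178 = 124 μmol·min⁻¹.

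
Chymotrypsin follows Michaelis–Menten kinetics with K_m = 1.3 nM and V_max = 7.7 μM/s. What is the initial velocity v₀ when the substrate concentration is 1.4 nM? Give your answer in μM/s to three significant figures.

[S]/(Km+[S]) = 1.4/2.700 = 0.5185, the fractional saturation.
v = 0.5185 × Vmax = 0.5185 × 7.7 = 3.99 μM/s.

3.99 μM/s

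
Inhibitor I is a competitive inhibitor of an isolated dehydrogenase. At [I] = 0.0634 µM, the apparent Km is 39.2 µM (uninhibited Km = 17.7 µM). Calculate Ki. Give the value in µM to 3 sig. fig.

0.0522 µM

Competitive: Km,app = α·Km with α = 1 + [I]/Ki.
α = Km,app/Km = 39.2/17.7 = 2.215.
Ki = [I]/(α − 1) = 0.0634/1.215 = 0.0522 µM.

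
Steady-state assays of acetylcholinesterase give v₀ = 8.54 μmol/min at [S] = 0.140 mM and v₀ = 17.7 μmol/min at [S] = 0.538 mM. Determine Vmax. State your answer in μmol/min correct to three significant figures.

In reciprocal form, 1/v = (Km/Vmax)·(1/[S]) + 1/Vmax. The two points give (1/[S], 1/v) = (7.143, 0.1171) and (1.859, 0.05650).
Slope = (0.1171 − 0.05650)/(7.143 − 1.859) = 0.01147; intercept = 0.1171 − 0.01147×7.143 = 0.03518.
Vmax = 1/intercept = 28.4 μmol/min; Km = slope × Vmax = 0.01147 × 28.4 = 0.326 mM.

28.4 μmol/min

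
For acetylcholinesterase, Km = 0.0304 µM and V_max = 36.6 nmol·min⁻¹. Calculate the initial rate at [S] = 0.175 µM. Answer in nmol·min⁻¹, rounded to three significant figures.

v = Vmax·[S]/(Km + [S]) = 36.6 × 0.175 / (0.0304 + 0.175)
  = 6.405 / 0.2054 = 31.2 nmol·min⁻¹.

31.2 nmol·min⁻¹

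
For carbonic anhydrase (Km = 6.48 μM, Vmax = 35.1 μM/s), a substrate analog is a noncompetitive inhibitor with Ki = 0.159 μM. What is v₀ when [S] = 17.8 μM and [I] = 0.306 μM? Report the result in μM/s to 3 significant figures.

8.80 μM/s

α = 1 + [I]/Ki = 1 + 0.306/0.159 = 2.925.
For a noncompetitive inhibitor, Vmax is reduced to Vmax/α while Km is unchanged: Km,app = 6.48 μM, Vmax,app = 12.0 μM/s.
v = Vmax,app·[S]/(Km,app + [S]) = 12.0 × 17.8/(6.48 + 17.8) = 8.80 μM/s.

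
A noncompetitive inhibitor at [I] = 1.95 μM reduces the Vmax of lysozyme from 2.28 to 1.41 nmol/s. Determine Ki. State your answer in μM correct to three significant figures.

3.16 μM

Noncompetitive: Vmax,app = Vmax/α with α = 1 + [I]/Ki.
α = Vmax/Vmax,app = 2.28/1.41 = 1.617.
Ki = [I]/(α − 1) = 1.95/0.6170 = 3.16 μM.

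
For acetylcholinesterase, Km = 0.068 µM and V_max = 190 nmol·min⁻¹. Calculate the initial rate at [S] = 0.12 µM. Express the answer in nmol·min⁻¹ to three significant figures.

121 nmol·min⁻¹

v = Vmax·[S]/(Km + [S]) = 190 × 0.12 / (0.068 + 0.12)
  = 22.80 / 0.1880 = 121 nmol·min⁻¹.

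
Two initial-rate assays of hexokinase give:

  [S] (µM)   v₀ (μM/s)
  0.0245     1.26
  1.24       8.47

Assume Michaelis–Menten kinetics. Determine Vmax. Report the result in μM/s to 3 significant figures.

9.57 μM/s

In reciprocal form, 1/v = (Km/Vmax)·(1/[S]) + 1/Vmax. The two points give (1/[S], 1/v) = (40.82, 0.7937) and (0.8065, 0.1181).
Slope = (0.7937 − 0.1181)/(40.82 − 0.8065) = 0.01689; intercept = 0.7937 − 0.01689×40.82 = 0.1044.
Vmax = 1/intercept = 9.57 μM/s; Km = slope × Vmax = 0.01689 × 9.57 = 0.162 µM.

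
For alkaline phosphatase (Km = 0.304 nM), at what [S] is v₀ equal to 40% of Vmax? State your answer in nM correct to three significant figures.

0.203 nM

v/Vmax = [S]/(Km+[S]) = 0.4, so [S] = Km·0.4/(1 − 0.4) = 0.304 × 0.6667.
[S] = 0.203 nM.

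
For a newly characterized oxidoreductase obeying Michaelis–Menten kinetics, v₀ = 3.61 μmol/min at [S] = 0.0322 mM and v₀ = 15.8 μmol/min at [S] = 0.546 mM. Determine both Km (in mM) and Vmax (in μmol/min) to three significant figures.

Km = 0.147 mM; Vmax = 20.0 μmol/min

In reciprocal form, 1/v = (Km/Vmax)·(1/[S]) + 1/Vmax. The two points give (1/[S], 1/v) = (31.06, 0.2770) and (1.832, 0.06329).
Slope = (0.2770 − 0.06329)/(31.06 − 1.832) = 0.007313; intercept = 0.2770 − 0.007313×31.06 = 0.04990.
Vmax = 1/intercept = 20.0 μmol/min; Km = slope × Vmax = 0.007313 × 20.0 = 0.147 mM.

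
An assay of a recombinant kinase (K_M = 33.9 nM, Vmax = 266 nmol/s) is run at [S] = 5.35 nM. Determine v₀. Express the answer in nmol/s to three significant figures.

36.3 nmol/s

[S]/(Km+[S]) = 5.35/39.25 = 0.1363, the fractional saturation.
v = 0.1363 × Vmax = 0.1363 × 266 = 36.3 nmol/s.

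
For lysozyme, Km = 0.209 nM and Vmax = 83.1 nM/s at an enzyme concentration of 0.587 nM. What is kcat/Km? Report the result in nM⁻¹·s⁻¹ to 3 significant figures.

677 nM⁻¹·s⁻¹

kcat = Vmax/[E]total = 83.1/0.587 = 142 s⁻¹.
kcat/Km = 142/0.209 = 677 nM⁻¹·s⁻¹.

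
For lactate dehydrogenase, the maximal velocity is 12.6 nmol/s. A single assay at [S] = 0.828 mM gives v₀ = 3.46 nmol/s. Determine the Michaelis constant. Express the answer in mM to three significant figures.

2.19 mM

v/Vmax = 3.46/12.6 = 0.2746 = [S]/(Km+[S]).
So Km + [S] = [S]/0.2746 = 3.015 mM, giving Km = 3.015 − 0.828 = 2.19 mM.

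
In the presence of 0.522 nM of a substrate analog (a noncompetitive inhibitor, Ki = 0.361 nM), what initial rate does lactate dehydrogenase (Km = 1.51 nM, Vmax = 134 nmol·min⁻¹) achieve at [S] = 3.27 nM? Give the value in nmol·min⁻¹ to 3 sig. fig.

37.5 nmol·min⁻¹

α = 1 + [I]/Ki = 1 + 0.522/0.361 = 2.446.
For a noncompetitive inhibitor, Vmax is reduced to Vmax/α while Km is unchanged: Km,app = 1.51 nM, Vmax,app = 54.8 nmol·min⁻¹.
v = Vmax,app·[S]/(Km,app + [S]) = 54.8 × 3.27/(1.51 + 3.27) = 37.5 nmol·min⁻¹.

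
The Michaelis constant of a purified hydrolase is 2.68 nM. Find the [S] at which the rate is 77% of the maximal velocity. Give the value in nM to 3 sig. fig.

v/Vmax = [S]/(Km+[S]) = 0.77, so [S] = Km·0.77/(1 − 0.77) = 2.68 × 3.348.
[S] = 8.97 nM.

8.97 nM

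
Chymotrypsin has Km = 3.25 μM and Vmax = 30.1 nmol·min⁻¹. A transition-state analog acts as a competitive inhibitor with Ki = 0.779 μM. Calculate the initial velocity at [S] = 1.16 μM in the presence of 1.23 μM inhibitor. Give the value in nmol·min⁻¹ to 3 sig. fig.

3.66 nmol·min⁻¹

α = 1 + [I]/Ki = 1 + 1.23/0.779 = 2.579.
For a competitive inhibitor, Vmax is unchanged and the apparent Km becomes α·Km: Km,app = 8.38 μM, Vmax,app = 30.1 nmol·min⁻¹.
v = Vmax,app·[S]/(Km,app + [S]) = 30.1 × 1.16/(8.38 + 1.16) = 3.66 nmol·min⁻¹.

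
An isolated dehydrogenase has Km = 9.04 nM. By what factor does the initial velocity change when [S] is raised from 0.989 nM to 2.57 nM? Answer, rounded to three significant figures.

Since Vmax cancels, v₂/v₁ = [S]₂(Km+[S]₁) / [S]₁(Km+[S]₂).
= 2.57×(9.04+0.989) / (0.989×(9.04+2.57)) = 25.77/11.48 = 2.24.

2.24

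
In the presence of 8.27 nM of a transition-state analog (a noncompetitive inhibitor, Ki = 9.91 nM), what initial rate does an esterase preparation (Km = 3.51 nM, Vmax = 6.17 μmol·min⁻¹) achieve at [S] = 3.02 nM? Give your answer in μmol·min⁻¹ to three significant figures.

1.56 μmol·min⁻¹

With α = 1 + [I]/Ki = 1 + 8.27/9.91 = 1.835, the noncompetitive rate law is v = (Vmax/α)·[S] / (Km + [S]).
v = (6.17/1.835)×3.02 / (3.51 + 3.02) = 10.16/6.530 = 1.56 μmol·min⁻¹.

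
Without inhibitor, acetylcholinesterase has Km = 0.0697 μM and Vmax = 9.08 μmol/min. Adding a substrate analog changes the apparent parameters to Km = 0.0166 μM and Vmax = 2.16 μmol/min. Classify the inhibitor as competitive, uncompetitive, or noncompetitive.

uncompetitive

Both Km and Vmax decrease by the same factor (~4.20-fold) — characteristic of uncompetitive inhibition.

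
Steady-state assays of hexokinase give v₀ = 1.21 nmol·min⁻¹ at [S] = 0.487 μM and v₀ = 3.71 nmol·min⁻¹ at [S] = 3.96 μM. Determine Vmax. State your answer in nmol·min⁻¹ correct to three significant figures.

From v = Vmax[S]/(Km+[S]), each point gives Vmax = v(Km+[S])/[S].
Equating: 1.21(Km+0.487)/0.487 = 3.71(Km+3.96)/3.96.
2.485·Km + 1.21 = 0.9369·Km + 3.71, so (2.485 − 0.9369)·Km = 3.71 − 1.21.
Km = 2.500/1.548 = 1.62 μM; then Vmax = 1.21(1.62+0.487)/0.487 = 5.22 nmol·min⁻¹.

5.22 nmol·min⁻¹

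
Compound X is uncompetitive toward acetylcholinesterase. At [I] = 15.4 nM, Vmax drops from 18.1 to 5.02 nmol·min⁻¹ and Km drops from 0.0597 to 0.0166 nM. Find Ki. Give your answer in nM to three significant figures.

5.91 nM

Uncompetitive: Vmax,app = Vmax/α (and Km,app = Km/α) with α = 1 + [I]/Ki.
α = Vmax/Vmax,app = 18.1/5.02 = 3.606.
Ki = [I]/(α − 1) = 15.4/2.606 = 5.91 nM.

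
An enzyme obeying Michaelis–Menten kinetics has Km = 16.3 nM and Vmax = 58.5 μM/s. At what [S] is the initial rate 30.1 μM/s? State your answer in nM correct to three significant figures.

The required fractional saturation is v/Vmax = 30.1/58.5 = 0.5145.
Then [S]/(Km+[S]) = 0.5145 ⇒ [S] = 16.3 × 0.5145/(1 − 0.5145) = 17.3 nM.

17.3 nM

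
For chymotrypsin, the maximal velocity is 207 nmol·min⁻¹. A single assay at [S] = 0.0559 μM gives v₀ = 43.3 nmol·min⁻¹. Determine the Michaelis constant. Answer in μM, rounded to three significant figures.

From v = Vmax[S]/(Km+[S]), Km = [S](Vmax − v)/v.
Km = 0.0559 × (207 − 43.3) / 43.3 = 9.151/43.3 = 0.211 μM.

0.211 μM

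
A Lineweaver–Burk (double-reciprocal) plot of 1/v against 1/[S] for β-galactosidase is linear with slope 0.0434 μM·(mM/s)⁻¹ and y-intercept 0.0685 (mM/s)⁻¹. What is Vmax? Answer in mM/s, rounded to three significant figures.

The y-intercept of a Lineweaver–Burk plot equals 1/Vmax, so Vmax = 1/0.0685 = 14.6 mM/s.

14.6 mM/s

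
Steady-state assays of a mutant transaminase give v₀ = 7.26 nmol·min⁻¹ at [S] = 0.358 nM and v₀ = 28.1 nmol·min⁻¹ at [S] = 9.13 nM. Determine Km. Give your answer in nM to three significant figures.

1.21 nM

In reciprocal form, 1/v = (Km/Vmax)·(1/[S]) + 1/Vmax. The two points give (1/[S], 1/v) = (2.793, 0.1377) and (0.1095, 0.03559).
Slope = (0.1377 − 0.03559)/(2.793 − 0.1095) = 0.03806; intercept = 0.1377 − 0.03806×2.793 = 0.03142.
Vmax = 1/intercept = 31.8 nmol·min⁻¹; Km = slope × Vmax = 0.03806 × 31.8 = 1.21 nM.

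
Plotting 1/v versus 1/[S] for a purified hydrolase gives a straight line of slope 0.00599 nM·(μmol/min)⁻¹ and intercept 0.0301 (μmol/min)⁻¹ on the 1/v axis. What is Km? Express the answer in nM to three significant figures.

0.199 nM

y-intercept = 1/Vmax ⇒ Vmax = 33.2 μmol/min; slope = Km/Vmax ⇒ Km = slope × Vmax.
Km = 0.00599 × 33.2 = 0.199 nM.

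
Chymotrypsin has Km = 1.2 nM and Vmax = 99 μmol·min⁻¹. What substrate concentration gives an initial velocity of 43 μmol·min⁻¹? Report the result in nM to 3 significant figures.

0.921 nM

The required fractional saturation is v/Vmax = 43/99 = 0.4343.
Then [S]/(Km+[S]) = 0.4343 ⇒ [S] = 1.2 × 0.4343/(1 − 0.4343) = 0.921 nM.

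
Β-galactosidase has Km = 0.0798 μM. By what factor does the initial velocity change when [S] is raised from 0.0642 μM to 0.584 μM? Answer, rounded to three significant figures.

Since Vmax cancels, v₂/v₁ = [S]₂(Km+[S]₁) / [S]₁(Km+[S]₂).
= 0.584×(0.0798+0.0642) / (0.0642×(0.0798+0.584)) = 0.08410/0.04262 = 1.97.

1.97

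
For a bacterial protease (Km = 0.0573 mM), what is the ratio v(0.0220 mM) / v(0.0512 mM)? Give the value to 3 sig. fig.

0.588

The fractional saturations are [S]/(Km+[S]) = 0.0512/0.1085 = 0.4719 and 0.0220/0.07930 = 0.2774.
v₂/v₁ is just their ratio: 0.2774/0.4719 = 0.588.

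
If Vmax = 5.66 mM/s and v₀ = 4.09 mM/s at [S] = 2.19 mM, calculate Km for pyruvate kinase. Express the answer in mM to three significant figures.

0.841 mM

v/Vmax = 4.09/5.66 = 0.7226 = [S]/(Km+[S]).
So Km + [S] = [S]/0.7226 = 3.031 mM, giving Km = 3.031 − 2.19 = 0.841 mM.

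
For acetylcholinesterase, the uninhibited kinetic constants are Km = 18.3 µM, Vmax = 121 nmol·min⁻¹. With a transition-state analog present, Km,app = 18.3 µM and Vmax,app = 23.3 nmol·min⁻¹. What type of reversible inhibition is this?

noncompetitive

Vmax decreases (121 → 23.3 nmol·min⁻¹) while Km is unchanged — pure noncompetitive inhibition.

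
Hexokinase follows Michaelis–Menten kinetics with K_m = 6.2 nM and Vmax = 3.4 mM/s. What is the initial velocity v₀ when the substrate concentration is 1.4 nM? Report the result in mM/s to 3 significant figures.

v = Vmax·[S]/(Km + [S]) = 3.4 × 1.4 / (6.2 + 1.4)
  = 4.760 / 7.600 = 0.626 mM/s.

0.626 mM/s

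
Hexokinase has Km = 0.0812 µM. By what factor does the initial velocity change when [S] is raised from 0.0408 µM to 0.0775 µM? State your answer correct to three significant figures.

1.46

The fractional saturations are [S]/(Km+[S]) = 0.0408/0.1220 = 0.3344 and 0.0775/0.1587 = 0.4883.
v₂/v₁ is just their ratio: 0.4883/0.3344 = 1.46.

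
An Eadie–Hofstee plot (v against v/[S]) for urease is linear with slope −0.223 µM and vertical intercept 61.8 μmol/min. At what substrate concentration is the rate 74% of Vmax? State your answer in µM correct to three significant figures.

0.635 µM

The Eadie–Hofstee slope gives Km = 0.223 µM (slope = −Km).
v/Vmax = [S]/(Km+[S]) = 0.74 ⇒ [S] = Km·0.74/(1−0.74) = 0.223 × 2.846 = 0.635 µM.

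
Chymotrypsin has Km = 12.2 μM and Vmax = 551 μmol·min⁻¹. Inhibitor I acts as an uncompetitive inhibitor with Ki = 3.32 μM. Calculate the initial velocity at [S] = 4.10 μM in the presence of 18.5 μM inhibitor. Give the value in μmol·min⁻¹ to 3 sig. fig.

57.7 μmol·min⁻¹

With α = 1 + [I]/Ki = 1 + 18.5/3.32 = 6.572, the uncompetitive rate law is v = (Vmax/α)·[S] / (Km/α + [S]).
v = (551/6.572)×4.10 / (12.2/6.572 + 4.10) = 343.7/5.956 = 57.7 μmol·min⁻¹.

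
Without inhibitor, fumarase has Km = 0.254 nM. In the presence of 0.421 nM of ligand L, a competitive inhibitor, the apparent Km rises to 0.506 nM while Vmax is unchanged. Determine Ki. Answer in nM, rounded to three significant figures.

Competitive: Km,app = α·Km with α = 1 + [I]/Ki.
α = Km,app/Km = 0.506/0.254 = 1.992.
Ki = [I]/(α − 1) = 0.421/0.9921 = 0.424 nM.

0.424 nM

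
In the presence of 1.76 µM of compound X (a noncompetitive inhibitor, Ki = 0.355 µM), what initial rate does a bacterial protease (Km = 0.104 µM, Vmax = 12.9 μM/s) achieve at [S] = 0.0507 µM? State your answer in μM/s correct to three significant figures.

0.710 μM/s

α = 1 + [I]/Ki = 1 + 1.76/0.355 = 5.958.
For a noncompetitive inhibitor, Vmax is reduced to Vmax/α while Km is unchanged: Km,app = 0.104 µM, Vmax,app = 2.17 μM/s.
v = Vmax,app·[S]/(Km,app + [S]) = 2.17 × 0.0507/(0.104 + 0.0507) = 0.710 μM/s.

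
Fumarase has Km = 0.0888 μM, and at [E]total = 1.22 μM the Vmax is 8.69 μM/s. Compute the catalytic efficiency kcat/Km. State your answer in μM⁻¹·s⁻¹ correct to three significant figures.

80.2 μM⁻¹·s⁻¹

kcat = Vmax/[E]total = 8.69/1.22 = 7.12 s⁻¹.
kcat/Km = 7.12/0.0888 = 80.2 μM⁻¹·s⁻¹.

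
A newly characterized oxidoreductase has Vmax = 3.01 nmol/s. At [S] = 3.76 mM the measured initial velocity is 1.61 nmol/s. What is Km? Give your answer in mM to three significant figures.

v/Vmax = 1.61/3.01 = 0.5349 = [S]/(Km+[S]).
So Km + [S] = [S]/0.5349 = 7.030 mM, giving Km = 7.030 − 3.76 = 3.27 mM.

3.27 mM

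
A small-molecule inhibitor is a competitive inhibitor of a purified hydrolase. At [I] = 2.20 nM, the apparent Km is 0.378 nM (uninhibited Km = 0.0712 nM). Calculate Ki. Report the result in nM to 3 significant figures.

0.511 nM

Competitive: Km,app = α·Km with α = 1 + [I]/Ki.
α = Km,app/Km = 0.378/0.0712 = 5.309.
Ki = [I]/(α − 1) = 2.20/4.309 = 0.511 nM.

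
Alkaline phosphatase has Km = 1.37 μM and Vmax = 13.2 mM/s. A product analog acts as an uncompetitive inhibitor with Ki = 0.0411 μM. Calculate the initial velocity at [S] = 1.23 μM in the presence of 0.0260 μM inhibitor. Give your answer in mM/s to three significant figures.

α = 1 + [I]/Ki = 1 + 0.0260/0.0411 = 1.633.
For an uncompetitive inhibitor, both parameters are divided by α, giving Vmax/α and Km/α: Km,app = 0.839 μM, Vmax,app = 8.09 mM/s.
v = Vmax,app·[S]/(Km,app + [S]) = 8.09 × 1.23/(0.839 + 1.23) = 4.81 mM/s.

4.81 mM/s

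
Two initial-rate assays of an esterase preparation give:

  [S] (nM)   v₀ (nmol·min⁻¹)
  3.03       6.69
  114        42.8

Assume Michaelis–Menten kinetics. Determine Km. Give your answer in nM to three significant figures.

19.7 nM

From v = Vmax[S]/(Km+[S]), each point gives Vmax = v(Km+[S])/[S].
Equating: 6.69(Km+3.03)/3.03 = 42.8(Km+114)/114.
2.208·Km + 6.69 = 0.3754·Km + 42.8, so (2.208 − 0.3754)·Km = 42.8 − 6.69.
Km = 36.11/1.832 = 19.7 nM; then Vmax = 6.69(19.7+3.03)/3.03 = 50.2 nmol·min⁻¹.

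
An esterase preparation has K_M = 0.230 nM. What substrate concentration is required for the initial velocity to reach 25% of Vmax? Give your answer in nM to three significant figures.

0.0767 nM

v/Vmax = [S]/(Km+[S]) = 0.25, so [S] = Km·0.25/(1 − 0.25) = 0.230 × 0.3333.
[S] = 0.0767 nM.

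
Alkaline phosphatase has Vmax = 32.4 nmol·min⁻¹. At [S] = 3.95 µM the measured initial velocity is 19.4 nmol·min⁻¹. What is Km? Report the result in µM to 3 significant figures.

From v = Vmax[S]/(Km+[S]), Km = [S](Vmax − v)/v.
Km = 3.95 × (32.4 − 19.4) / 19.4 = 51.35/19.4 = 2.65 µM.

2.65 µM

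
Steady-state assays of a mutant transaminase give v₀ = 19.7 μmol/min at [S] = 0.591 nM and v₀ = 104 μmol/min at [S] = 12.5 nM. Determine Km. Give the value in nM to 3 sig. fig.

3.37 nM

In reciprocal form, 1/v = (Km/Vmax)·(1/[S]) + 1/Vmax. The two points give (1/[S], 1/v) = (1.692, 0.05076) and (0.08000, 0.009615).
Slope = (0.05076 − 0.009615)/(1.692 − 0.08000) = 0.02552; intercept = 0.05076 − 0.02552×1.692 = 0.007573.
Vmax = 1/intercept = 132 μmol/min; Km = slope × Vmax = 0.02552 × 132 = 3.37 nM.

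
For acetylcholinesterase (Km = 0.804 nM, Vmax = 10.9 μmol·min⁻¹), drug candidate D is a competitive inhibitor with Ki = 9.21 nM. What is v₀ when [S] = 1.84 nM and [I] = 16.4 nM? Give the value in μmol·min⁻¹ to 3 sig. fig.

4.92 μmol·min⁻¹

With α = 1 + [I]/Ki = 1 + 16.4/9.21 = 2.781, the competitive rate law is v = Vmax[S] / (αKm + [S]).
v = 10.9×1.84 / (2.781×0.804 + 1.84) = 20.06/4.076 = 4.92 μmol·min⁻¹.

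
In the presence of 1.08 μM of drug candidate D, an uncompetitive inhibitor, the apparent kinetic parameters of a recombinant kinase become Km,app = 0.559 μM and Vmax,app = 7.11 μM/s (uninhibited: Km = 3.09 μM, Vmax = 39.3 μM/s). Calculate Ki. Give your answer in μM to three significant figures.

Uncompetitive: Vmax,app = Vmax/α (and Km,app = Km/α) with α = 1 + [I]/Ki.
α = Vmax/Vmax,app = 39.3/7.11 = 5.527.
Since α = 1 + [I]/Ki, [I]/Ki = 5.527 − 1 = 4.527 and Ki = 1.08/4.527 = 0.239 μM.

0.239 μM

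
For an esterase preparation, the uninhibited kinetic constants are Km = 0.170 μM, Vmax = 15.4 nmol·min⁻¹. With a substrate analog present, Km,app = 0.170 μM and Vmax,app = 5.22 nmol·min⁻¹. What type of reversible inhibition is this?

noncompetitive

Vmax decreases (15.4 → 5.22 nmol·min⁻¹) while Km is unchanged — pure noncompetitive inhibition.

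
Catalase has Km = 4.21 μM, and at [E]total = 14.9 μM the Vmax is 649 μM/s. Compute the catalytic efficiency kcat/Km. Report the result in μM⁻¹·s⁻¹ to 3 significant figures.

kcat = Vmax/[E]total = 649/14.9 = 43.6 s⁻¹.
kcat/Km = 43.6/4.21 = 10.3 μM⁻¹·s⁻¹.

10.3 μM⁻¹·s⁻¹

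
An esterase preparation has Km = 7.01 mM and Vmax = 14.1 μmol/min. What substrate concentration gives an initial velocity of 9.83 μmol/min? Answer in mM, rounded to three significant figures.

Rearranging v = Vmax[S]/(Km+[S]) gives [S] = Km·v/(Vmax − v).
[S] = 7.01 × 9.83 / (14.1 − 9.83) = 68.91/4.270 = 16.1 mM.

16.1 mM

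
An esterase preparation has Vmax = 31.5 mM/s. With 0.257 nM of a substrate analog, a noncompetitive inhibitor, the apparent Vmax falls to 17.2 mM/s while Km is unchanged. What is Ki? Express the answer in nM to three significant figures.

0.309 nM

Noncompetitive: Vmax,app = Vmax/α with α = 1 + [I]/Ki.
α = Vmax/Vmax,app = 31.5/17.2 = 1.831.
Since α = 1 + [I]/Ki, [I]/Ki = 1.831 − 1 = 0.8314 and Ki = 0.257/0.8314 = 0.309 nM.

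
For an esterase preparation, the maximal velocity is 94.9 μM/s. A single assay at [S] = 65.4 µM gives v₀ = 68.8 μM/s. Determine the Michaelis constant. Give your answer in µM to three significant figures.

24.8 µM

From v = Vmax[S]/(Km+[S]), Km = [S](Vmax − v)/v.
Km = 65.4 × (94.9 − 68.8) / 68.8 = 1707/68.8 = 24.8 µM.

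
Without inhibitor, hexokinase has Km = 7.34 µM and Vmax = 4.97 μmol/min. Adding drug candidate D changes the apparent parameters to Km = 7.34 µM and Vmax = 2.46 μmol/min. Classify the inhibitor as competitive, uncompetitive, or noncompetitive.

Vmax decreases (4.97 → 2.46 μmol/min) while Km is unchanged — pure noncompetitive inhibition.

noncompetitive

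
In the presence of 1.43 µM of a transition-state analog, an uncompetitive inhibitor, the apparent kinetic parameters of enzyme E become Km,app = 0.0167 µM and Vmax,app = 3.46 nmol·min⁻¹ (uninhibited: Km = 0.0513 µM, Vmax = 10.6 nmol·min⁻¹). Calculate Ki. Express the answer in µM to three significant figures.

0.693 µM

Uncompetitive: Vmax,app = Vmax/α (and Km,app = Km/α) with α = 1 + [I]/Ki.
α = Vmax/Vmax,app = 10.6/3.46 = 3.064.
Since α = 1 + [I]/Ki, [I]/Ki = 3.064 − 1 = 2.064 and Ki = 1.43/2.064 = 0.693 µM.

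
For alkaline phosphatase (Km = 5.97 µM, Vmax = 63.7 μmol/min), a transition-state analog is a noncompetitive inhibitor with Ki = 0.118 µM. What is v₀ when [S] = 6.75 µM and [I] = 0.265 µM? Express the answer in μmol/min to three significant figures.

10.4 μmol/min

With α = 1 + [I]/Ki = 1 + 0.265/0.118 = 3.246, the noncompetitive rate law is v = (Vmax/α)·[S] / (Km + [S]).
v = (63.7/3.246)×6.75 / (5.97 + 6.75) = 132.5/12.72 = 10.4 μmol/min.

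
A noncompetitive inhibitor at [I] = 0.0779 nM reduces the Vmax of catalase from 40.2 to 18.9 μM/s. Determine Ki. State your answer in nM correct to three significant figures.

0.0691 nM

Noncompetitive: Vmax,app = Vmax/α with α = 1 + [I]/Ki.
α = Vmax/Vmax,app = 40.2/18.9 = 2.127.
Ki = [I]/(α − 1) = 0.0779/1.127 = 0.0691 nM.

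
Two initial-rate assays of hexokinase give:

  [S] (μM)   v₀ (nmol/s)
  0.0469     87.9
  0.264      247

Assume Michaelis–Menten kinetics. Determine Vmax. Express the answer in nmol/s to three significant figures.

In reciprocal form, 1/v = (Km/Vmax)·(1/[S]) + 1/Vmax. The two points give (1/[S], 1/v) = (21.32, 0.01138) and (3.788, 0.004049).
Slope = (0.01138 − 0.004049)/(21.32 − 3.788) = 0.0004179; intercept = 0.01138 − 0.0004179×21.32 = 0.002466.
Vmax = 1/intercept = 406 nmol/s; Km = slope × Vmax = 0.0004179 × 406 = 0.170 μM.

406 nmol/s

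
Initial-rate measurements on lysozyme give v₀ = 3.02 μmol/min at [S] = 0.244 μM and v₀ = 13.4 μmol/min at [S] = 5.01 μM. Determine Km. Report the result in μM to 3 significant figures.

1.07 μM

From v = Vmax[S]/(Km+[S]), each point gives Vmax = v(Km+[S])/[S].
Equating: 3.02(Km+0.244)/0.244 = 13.4(Km+5.01)/5.01.
12.38·Km + 3.02 = 2.675·Km + 13.4, so (12.38 − 2.675)·Km = 13.4 − 3.02.
Km = 10.38/9.702 = 1.07 μM; then Vmax = 3.02(1.07+0.244)/0.244 = 16.3 μmol/min.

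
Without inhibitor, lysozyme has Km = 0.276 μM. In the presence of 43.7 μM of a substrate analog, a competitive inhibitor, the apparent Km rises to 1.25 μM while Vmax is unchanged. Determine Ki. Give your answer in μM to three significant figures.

12.4 μM

Competitive: Km,app = α·Km with α = 1 + [I]/Ki.
α = Km,app/Km = 1.25/0.276 = 4.529.
Ki = [I]/(α − 1) = 43.7/3.529 = 12.4 μM.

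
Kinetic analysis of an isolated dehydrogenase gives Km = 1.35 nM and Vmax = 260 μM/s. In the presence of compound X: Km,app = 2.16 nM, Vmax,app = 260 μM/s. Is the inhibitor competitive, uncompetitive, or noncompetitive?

competitive

Km increases (1.35 → 2.16 nM) while Vmax is unchanged — the hallmark of competitive inhibition.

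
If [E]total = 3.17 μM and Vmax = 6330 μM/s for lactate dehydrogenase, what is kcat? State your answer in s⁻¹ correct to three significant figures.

kcat = Vmax/[E]total = 6330 μM/s / 3.17 μM = 2000 s⁻¹.

2000 s⁻¹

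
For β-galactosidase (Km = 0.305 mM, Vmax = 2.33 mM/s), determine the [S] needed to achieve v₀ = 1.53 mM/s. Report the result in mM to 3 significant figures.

0.583 mM

The required fractional saturation is v/Vmax = 1.53/2.33 = 0.6567.
Then [S]/(Km+[S]) = 0.6567 ⇒ [S] = 0.305 × 0.6567/(1 − 0.6567) = 0.583 mM.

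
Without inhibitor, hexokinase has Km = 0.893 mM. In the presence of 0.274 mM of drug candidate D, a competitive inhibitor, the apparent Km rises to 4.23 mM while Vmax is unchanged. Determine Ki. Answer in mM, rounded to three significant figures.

Competitive: Km,app = α·Km with α = 1 + [I]/Ki.
α = Km,app/Km = 4.23/0.893 = 4.737.
Ki = [I]/(α − 1) = 0.274/3.737 = 0.0733 mM.

0.0733 mM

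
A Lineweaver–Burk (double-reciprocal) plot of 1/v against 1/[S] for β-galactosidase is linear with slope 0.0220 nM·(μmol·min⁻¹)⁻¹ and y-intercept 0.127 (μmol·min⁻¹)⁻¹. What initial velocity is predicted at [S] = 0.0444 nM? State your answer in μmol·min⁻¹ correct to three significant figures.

The y-intercept is 1/Vmax, so Vmax = 1/0.127 = 7.87 μmol·min⁻¹.
The slope is Km/Vmax, so Km = 0.0220 × 7.87 = 0.173 nM.
Then v = 7.87 × 0.0444/(0.173 + 0.0444) = 1.61 μmol·min⁻¹.

1.61 μmol·min⁻¹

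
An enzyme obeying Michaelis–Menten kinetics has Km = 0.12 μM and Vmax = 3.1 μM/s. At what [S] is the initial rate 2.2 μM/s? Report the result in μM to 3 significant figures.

The required fractional saturation is v/Vmax = 2.2/3.1 = 0.7097.
Then [S]/(Km+[S]) = 0.7097 ⇒ [S] = 0.12 × 0.7097/(1 − 0.7097) = 0.293 μM.

0.293 μM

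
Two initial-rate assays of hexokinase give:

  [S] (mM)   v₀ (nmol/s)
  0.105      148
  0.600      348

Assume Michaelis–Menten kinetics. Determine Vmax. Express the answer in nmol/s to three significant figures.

488 nmol/s

From v = Vmax[S]/(Km+[S]), each point gives Vmax = v(Km+[S])/[S].
Equating: 148(Km+0.105)/0.105 = 348(Km+0.600)/0.600.
1410·Km + 148 = 580.0·Km + 348, so (1410 − 580.0)·Km = 348 − 148.
Km = 200.0/829.5 = 0.241 mM; then Vmax = 148(0.241+0.105)/0.105 = 488 nmol/s.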